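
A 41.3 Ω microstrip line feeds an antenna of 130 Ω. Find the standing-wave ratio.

VSWR ≈ 3.15

Γ = (130 − 41.3)/(130 + 41.3) = 0.518
VSWR = (1 + 0.518)/(1 − 0.518)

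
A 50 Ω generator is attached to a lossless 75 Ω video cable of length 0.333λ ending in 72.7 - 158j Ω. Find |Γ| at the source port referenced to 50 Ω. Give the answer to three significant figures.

βl = 2π × 0.333 = 120°
tan(βl) = -1.74
Z_in = Z_0·(Z_L + jZ_0·tanβl)/(Z_0 + jZ_L·tanβl) = 29.4 + j89.6 Ω
Γ_s = (Z_in − Z_s)/(Z_in + Z_s) = (-20.6 + j89.6)/(79.4 + j89.6), |Γ_s| = 0.768

|Γ| ≈ 0.768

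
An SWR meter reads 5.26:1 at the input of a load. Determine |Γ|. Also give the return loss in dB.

|Γ| ≈ 0.681; return loss ≈ 3.34 dB

|Γ| = (S − 1)/(S + 1) = (5.26 − 1)/(5.26 + 1) = 4.26/6.26
RL = −20·log₁₀|Γ| = −20·log₁₀(0.681)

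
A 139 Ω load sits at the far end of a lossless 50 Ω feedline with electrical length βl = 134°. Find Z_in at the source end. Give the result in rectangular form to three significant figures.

Z_in ≈ 31 + j37.5 Ω

tan(βl) = tan(134°) = -1.04
Z_in = Z_0·(Z_L + jZ_0·tanβl)/(Z_0 + jZ_L·tanβl)
     = 50·(139 − j51.8)/(50 − j144)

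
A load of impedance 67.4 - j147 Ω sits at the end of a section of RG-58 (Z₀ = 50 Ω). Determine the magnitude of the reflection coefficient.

|Γ| ≈ 0.787

Γ = (Z_L − Z_0)/(Z_L + Z_0) = (17.4 − j147)/(117.4 − j147)
|Γ| = 148/188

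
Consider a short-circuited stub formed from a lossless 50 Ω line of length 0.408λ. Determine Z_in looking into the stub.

βl = 2π × 0.408 = 147°
tan(βl) = -0.652
For a short-circuited stub, Z_in = jZ_0·tan(βl)

Z_in ≈ −j32.6 Ω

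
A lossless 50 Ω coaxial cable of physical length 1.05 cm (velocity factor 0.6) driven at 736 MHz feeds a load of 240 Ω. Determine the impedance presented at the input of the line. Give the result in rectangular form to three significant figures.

Z_in ≈ 93.6 − j110 Ω

λ = v/f = 0.6·c / 736 MHz = 0.245 m
βl = 2π·l/λ = 2π × 0.0429 = 15.5°
tan(βl) = tan(15.5°) = 0.276
Z_in = Z_0·(Z_L + jZ_0·tanβl)/(Z_0 + jZ_L·tanβl)
     = 50·(240 + j13.8)/(50 + j66.4)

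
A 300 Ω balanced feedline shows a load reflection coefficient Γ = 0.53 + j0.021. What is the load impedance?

Z_L = Z_0·(1 + Γ)/(1 − Γ) = 300·(1.53 + j0.021)/(0.47 − j0.021)

Z_L ≈ 974 + j56.9 Ω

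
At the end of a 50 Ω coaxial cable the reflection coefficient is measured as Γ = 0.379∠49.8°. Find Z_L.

Z_L = Z_0·(1 + Γ)/(1 − Γ) = 50·(1.24 + j0.289)/(0.755 − j0.289)

Z_L ≈ 65.4 + j44.2 Ω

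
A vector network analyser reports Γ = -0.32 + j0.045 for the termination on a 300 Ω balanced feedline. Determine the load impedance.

Z_L ≈ 154 + j15.5 Ω

Z_L = Z_0·(1 + Γ)/(1 − Γ) = 300·(0.68 + j0.045)/(1.32 − j0.045)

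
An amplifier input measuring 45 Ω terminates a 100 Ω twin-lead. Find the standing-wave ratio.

For a purely resistive load, VSWR = R_L/Z_0 or Z_0/R_L (whichever > 1) = 100/45

VSWR ≈ 2.22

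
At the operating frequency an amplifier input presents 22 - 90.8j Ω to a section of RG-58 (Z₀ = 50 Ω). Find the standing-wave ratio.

Γ = (Z_L − Z_0)/(Z_L + Z_0) = (-28 − j90.8)/(72 − j90.8)
|Γ| = 95/116 = 0.82
VSWR = (1 + |Γ|)/(1 − |Γ|) = 1.82/0.18

VSWR ≈ 10.1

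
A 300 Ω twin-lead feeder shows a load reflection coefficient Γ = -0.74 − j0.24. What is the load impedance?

Z_L = Z_0·(1 + Γ)/(1 − Γ) = 300·(0.26 − j0.24)/(1.74 + j0.24)

Z_L ≈ 38.4 − j46.7 Ω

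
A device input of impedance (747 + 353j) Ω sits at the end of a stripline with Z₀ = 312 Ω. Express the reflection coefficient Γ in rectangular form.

Γ = (Z_L − Z_0)/(Z_L + Z_0) = (435 + j353)/(1059 + j353)

Γ ≈ 0.47 + j0.177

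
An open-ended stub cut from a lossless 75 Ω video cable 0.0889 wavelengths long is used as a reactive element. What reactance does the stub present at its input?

βl = 2π × 0.0889 = 32°
tan(βl) = 0.625
For an open-ended stub, Z_in = −jZ_0·cot(βl) = −jZ_0/tan(βl)

X_in ≈ -120 Ω (capacitive)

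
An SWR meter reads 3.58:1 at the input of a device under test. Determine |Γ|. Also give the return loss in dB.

|Γ| = (S − 1)/(S + 1) = (3.58 − 1)/(3.58 + 1) = 2.58/4.58
RL = −20·log₁₀|Γ| = −20·log₁₀(0.563)

|Γ| ≈ 0.563; return loss ≈ 4.98 dB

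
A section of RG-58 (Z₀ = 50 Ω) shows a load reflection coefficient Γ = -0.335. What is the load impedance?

Z_L ≈ 24.9 Ω

Z_L = Z_0·(1 + Γ)/(1 − Γ) = 50·(0.665)/(1.33)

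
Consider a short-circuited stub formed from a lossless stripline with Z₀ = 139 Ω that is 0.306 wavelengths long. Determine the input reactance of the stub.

βl = 2π × 0.306 = 110°
tan(βl) = -2.72
For a short-circuited stub, Z_in = jZ_0·tan(βl)

X_in ≈ -379 Ω (capacitive)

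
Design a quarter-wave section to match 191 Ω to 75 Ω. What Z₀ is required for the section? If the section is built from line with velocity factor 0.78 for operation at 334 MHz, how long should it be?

Z_qwt ≈ 120 Ω; length ≈ 17.5 cm

Z_qwt = √(Z_0·R_L) = √(75 × 191) = √14320
λ = 0.78·c/f = 0.701 m, so l = λ/4 = 0.175 m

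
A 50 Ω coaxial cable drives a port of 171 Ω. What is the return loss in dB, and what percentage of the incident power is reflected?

RL ≈ 5.23 dB; 30% of incident power reflected

Γ = (171 − 50)/(171 + 50) = 0.548
RL = −20·log₁₀(0.548) = 5.23 dB
P_refl/P_inc = |Γ|² = 0.3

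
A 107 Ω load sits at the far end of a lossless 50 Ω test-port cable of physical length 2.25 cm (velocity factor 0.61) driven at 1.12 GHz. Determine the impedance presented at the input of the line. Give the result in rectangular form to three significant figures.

Z_in ≈ 34.8 − j28.7 Ω

λ = v/f = 0.61·c / 1.12 GHz = 0.163 m
βl = 2π·l/λ = 2π × 0.138 = 49.6°
tan(βl) = tan(49.6°) = 1.17
Z_in = Z_0·(Z_L + jZ_0·tanβl)/(Z_0 + jZ_L·tanβl)
     = 50·(107 + j58.7)/(50 + j126)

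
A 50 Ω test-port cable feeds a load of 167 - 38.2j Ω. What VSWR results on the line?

VSWR ≈ 3.53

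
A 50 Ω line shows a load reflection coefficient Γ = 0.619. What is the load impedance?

Z_L = Z_0·(1 + Γ)/(1 − Γ) = 50·(1.62)/(0.381)

Z_L ≈ 212 Ω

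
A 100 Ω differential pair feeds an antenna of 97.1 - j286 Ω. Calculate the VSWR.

Γ = (Z_L − Z_0)/(Z_L + Z_0) = (-2.9 − j286)/(197.1 − j286)
|Γ| = 286/347 = 0.823
VSWR = (1 + |Γ|)/(1 − |Γ|) = 1.82/0.177

VSWR ≈ 10.3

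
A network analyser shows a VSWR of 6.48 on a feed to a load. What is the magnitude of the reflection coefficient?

|Γ| ≈ 0.733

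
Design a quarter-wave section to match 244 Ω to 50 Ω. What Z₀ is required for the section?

Z_qwt = √(Z_0·R_L) = √(50 × 244) = √12200

Z_qwt ≈ 110 Ω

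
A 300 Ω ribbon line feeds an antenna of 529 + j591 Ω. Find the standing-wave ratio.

VSWR ≈ 4.3

Γ = (Z_L − Z_0)/(Z_L + Z_0) = (229 + j591)/(829 + j591)
|Γ| = 634/1020 = 0.623
VSWR = (1 + |Γ|)/(1 − |Γ|) = 1.62/0.377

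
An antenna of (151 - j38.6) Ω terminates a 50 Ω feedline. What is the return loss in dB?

Γ = (101 − j38.6)/(201 − j38.6), |Γ| = 0.528
RL = −20·log₁₀|Γ| = −20·log₁₀(0.528)

RL ≈ 5.54 dB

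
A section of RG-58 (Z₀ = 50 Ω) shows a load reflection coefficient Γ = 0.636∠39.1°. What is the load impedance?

Z_L = Z_0·(1 + Γ)/(1 − Γ) = 50·(1.49 + j0.401)/(0.506 − j0.401)

Z_L ≈ 71.3 + j96.1 Ω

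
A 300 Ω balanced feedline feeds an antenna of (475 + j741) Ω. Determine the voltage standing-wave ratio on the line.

Γ = (Z_L − Z_0)/(Z_L + Z_0) = (175 + j741)/(775 + j741)
|Γ| = 761/1070 = 0.71
VSWR = (1 + |Γ|)/(1 − |Γ|) = 1.71/0.29

VSWR ≈ 5.9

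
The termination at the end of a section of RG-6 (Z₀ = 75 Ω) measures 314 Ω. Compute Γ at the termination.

Γ = 0.614

Γ = (Z_L − Z_0)/(Z_L + Z_0) = (314 − 75)/(314 + 75) = 239/389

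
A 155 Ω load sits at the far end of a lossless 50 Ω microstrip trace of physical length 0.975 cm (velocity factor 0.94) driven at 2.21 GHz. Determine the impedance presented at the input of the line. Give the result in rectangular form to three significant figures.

λ = v/f = 0.94·c / 2.21 GHz = 0.128 m
βl = 2π·l/λ = 2π × 0.0764 = 27.5°
tan(βl) = tan(27.5°) = 0.521
Z_in = Z_0·(Z_L + jZ_0·tanβl)/(Z_0 + jZ_L·tanβl)
     = 50·(155 + j26)/(50 + j80.7)

Z_in ≈ 54.6 − j62.2 Ω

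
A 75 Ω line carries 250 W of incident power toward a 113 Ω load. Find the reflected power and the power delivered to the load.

P_reflected ≈ 10.2 W; P_delivered ≈ 240 W

Γ = (113 − 75)/(113 + 75) = 0.202
|Γ|² = 0.0409
P_refl = |Γ|²·P_inc = 10.2 W, P_del = (1 − |Γ|²)·P_inc = 240 W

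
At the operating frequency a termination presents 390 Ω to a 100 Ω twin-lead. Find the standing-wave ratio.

For a purely resistive load, VSWR = R_L/Z_0 or Z_0/R_L (whichever > 1) = 390/100

VSWR ≈ 3.9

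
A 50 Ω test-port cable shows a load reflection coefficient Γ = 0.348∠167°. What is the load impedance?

Z_L = Z_0·(1 + Γ)/(1 − Γ) = 50·(0.661 + j0.0783)/(1.34 − j0.0783)

Z_L ≈ 24.4 + j4.35 Ω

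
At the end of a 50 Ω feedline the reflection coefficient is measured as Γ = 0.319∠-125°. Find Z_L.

Z_L = Z_0·(1 + Γ)/(1 − Γ) = 50·(0.817 − j0.261)/(1.18 + j0.261)

Z_L ≈ 30.6 − j17.8 Ω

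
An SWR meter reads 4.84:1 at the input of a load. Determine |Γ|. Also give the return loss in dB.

|Γ| = (S − 1)/(S + 1) = (4.84 − 1)/(4.84 + 1) = 3.84/5.84
RL = −20·log₁₀|Γ| = −20·log₁₀(0.658)

|Γ| ≈ 0.658; return loss ≈ 3.64 dB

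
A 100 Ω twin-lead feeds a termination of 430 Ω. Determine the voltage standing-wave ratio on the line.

Γ = (430 − 100)/(430 + 100) = 0.623
VSWR = (1 + 0.623)/(1 − 0.623)

VSWR ≈ 4.3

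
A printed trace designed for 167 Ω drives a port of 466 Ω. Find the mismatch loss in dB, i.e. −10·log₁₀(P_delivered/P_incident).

mismatch loss ≈ 1.1 dB

Γ = (466 − 167)/(466 + 167) = 0.472
|Γ|² = 0.223, so P_del/P_inc = 1 − |Γ|² = 0.777
ML = −10·log₁₀(1 − |Γ|²)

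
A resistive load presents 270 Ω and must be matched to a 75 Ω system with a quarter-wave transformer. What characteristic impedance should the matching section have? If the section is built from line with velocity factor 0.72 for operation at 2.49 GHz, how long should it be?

Z_qwt ≈ 142 Ω; length ≈ 2.17 cm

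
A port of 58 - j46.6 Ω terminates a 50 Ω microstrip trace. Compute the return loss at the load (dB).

RL ≈ 7.92 dB

Γ = (8 − j46.6)/(108 − j46.6), |Γ| = 0.402
RL = −20·log₁₀|Γ| = −20·log₁₀(0.402)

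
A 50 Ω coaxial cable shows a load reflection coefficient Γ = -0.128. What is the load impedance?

Z_L = Z_0·(1 + Γ)/(1 − Γ) = 50·(0.872)/(1.13)

Z_L ≈ 38.7 Ω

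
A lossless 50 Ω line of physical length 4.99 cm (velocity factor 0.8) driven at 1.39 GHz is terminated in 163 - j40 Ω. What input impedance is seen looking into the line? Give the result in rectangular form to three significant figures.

λ = v/f = 0.8·c / 1.39 GHz = 0.173 m
βl = 2π·l/λ = 2π × 0.289 = 104°
tan(βl) = tan(104°) = -4
Z_in = Z_0·(Z_L + jZ_0·tanβl)/(Z_0 + jZ_L·tanβl)
     = 50·(163 − j240)/(-110 − j652)

Z_in ≈ 15.8 + j15.2 Ω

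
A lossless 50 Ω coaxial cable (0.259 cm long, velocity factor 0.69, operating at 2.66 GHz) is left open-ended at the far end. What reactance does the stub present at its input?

λ = v/f = 0.69·c / 2.66 GHz = 0.0778 m
βl = 2π·l/λ = 2π × 0.0333 = 12°
tan(βl) = 0.212
For an open-ended stub, Z_in = −jZ_0·cot(βl) = −jZ_0/tan(βl)

X_in ≈ -236 Ω (capacitive)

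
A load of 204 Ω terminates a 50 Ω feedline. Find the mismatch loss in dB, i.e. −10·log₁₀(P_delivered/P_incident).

mismatch loss ≈ 1.99 dB

Γ = (204 − 50)/(204 + 50) = 0.606
|Γ|² = 0.368, so P_del/P_inc = 1 − |Γ|² = 0.632
ML = −10·log₁₀(1 − |Γ|²)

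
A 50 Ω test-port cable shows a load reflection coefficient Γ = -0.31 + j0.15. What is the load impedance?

Z_L = Z_0·(1 + Γ)/(1 − Γ) = 50·(0.69 + j0.15)/(1.31 − j0.15)

Z_L ≈ 25.3 + j8.63 Ω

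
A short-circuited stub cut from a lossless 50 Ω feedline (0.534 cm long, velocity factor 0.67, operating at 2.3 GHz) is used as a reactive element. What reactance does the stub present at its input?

λ = v/f = 0.67·c / 2.3 GHz = 0.0874 m
βl = 2π·l/λ = 2π × 0.0611 = 22°
tan(βl) = 0.404
For a short-circuited stub, Z_in = jZ_0·tan(βl)

X_in ≈ 20.2 Ω (inductive)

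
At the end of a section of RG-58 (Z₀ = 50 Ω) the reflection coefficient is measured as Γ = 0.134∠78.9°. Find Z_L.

Z_L ≈ 50.8 + j13.6 Ω

Z_L = Z_0·(1 + Γ)/(1 − Γ) = 50·(1.03 + j0.131)/(0.974 − j0.131)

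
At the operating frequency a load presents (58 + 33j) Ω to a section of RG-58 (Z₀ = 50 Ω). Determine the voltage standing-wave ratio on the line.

VSWR ≈ 1.86

Γ = (Z_L − Z_0)/(Z_L + Z_0) = (8 + j33)/(108 + j33)
|Γ| = 34/113 = 0.301
VSWR = (1 + |Γ|)/(1 − |Γ|) = 1.3/0.699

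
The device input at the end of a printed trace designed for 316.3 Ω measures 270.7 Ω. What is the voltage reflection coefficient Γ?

Γ = (Z_L − Z_0)/(Z_L + Z_0) = (270.7 − 316.3)/(270.7 + 316.3) = -45.6/587

Γ = -0.0777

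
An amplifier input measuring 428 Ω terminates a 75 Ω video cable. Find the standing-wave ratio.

For a purely resistive load, VSWR = R_L/Z_0 or Z_0/R_L (whichever > 1) = 428/75

VSWR ≈ 5.71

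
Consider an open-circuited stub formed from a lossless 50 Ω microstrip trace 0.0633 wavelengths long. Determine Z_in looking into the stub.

βl = 2π × 0.0633 = 22.8°
tan(βl) = 0.42
For an open-circuited stub, Z_in = −jZ_0·cot(βl) = −jZ_0/tan(βl)

Z_in ≈ −j119 Ω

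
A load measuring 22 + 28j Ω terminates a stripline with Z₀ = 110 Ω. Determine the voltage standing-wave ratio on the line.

VSWR ≈ 5.34

Γ = (Z_L − Z_0)/(Z_L + Z_0) = (-88 + j28)/(132 + j28)
|Γ| = 92.3/135 = 0.684
VSWR = (1 + |Γ|)/(1 − |Γ|) = 1.68/0.316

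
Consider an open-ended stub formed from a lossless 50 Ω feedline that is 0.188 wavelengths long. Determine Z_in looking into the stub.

Z_in ≈ −j20.5 Ω

βl = 2π × 0.188 = 67.7°
tan(βl) = 2.44
For an open-ended stub, Z_in = −jZ_0·cot(βl) = −jZ_0/tan(βl)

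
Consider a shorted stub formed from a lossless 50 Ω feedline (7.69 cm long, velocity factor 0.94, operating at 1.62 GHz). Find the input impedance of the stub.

λ = v/f = 0.94·c / 1.62 GHz = 0.174 m
βl = 2π·l/λ = 2π × 0.442 = 159°
tan(βl) = -0.383
For a shorted stub, Z_in = jZ_0·tan(βl)

Z_in ≈ −j19.2 Ω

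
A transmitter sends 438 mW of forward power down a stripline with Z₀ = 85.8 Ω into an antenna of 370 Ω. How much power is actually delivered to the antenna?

P_delivered ≈ 268 mW

Γ = (370 − 85.8)/(370 + 85.8) = 0.624
|Γ|² = 0.389
P_refl = |Γ|²·P_inc = 170 mW, P_del = (1 − |Γ|²)·P_inc = 268 mW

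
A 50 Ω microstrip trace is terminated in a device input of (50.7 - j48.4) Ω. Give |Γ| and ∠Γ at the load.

Γ = (Z_L − Z_0)/(Z_L + Z_0) = (0.7 − j48.4)/(100.7 − j48.4)
|Γ| = 48.4/112 = 0.433

Γ ≈ 0.433 ∠ -63.5°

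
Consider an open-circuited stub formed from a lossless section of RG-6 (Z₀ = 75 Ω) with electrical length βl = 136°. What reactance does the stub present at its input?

tan(βl) = -0.966
For an open-circuited stub, Z_in = −jZ_0·cot(βl) = −jZ_0/tan(βl)

X_in ≈ 77.7 Ω (inductive)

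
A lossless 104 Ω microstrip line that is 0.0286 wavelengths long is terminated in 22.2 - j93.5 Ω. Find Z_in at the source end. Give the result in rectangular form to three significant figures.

βl = 2π × 0.0286 = 10.3°
tan(βl) = tan(10.3°) = 0.182
Z_in = Z_0·(Z_L + jZ_0·tanβl)/(Z_0 + jZ_L·tanβl)
     = 104·(22.2 − j74.6)/(121 + j4.03)

Z_in ≈ 16.9 − j64.7 Ω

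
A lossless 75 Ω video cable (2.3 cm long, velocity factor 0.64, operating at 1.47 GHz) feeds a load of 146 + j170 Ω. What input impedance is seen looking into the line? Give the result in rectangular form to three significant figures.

λ = v/f = 0.64·c / 1.47 GHz = 0.131 m
βl = 2π·l/λ = 2π × 0.176 = 63.4°
tan(βl) = tan(63.4°) = 2
Z_in = Z_0·(Z_L + jZ_0·tanβl)/(Z_0 + jZ_L·tanβl)
     = 75·(146 + j320)/(-264 + j291)

Z_in ≈ 26.4 − j61.6 Ω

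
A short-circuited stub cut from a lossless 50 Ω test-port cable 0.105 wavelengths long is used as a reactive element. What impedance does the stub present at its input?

βl = 2π × 0.105 = 37.8°
tan(βl) = 0.776
For a short-circuited stub, Z_in = jZ_0·tan(βl)

Z_in ≈ +j38.8 Ω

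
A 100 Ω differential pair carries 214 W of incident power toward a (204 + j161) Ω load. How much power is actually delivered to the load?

|Γ| = |(104 + j161)/(304 + j161)| = 0.557
|Γ|² = 0.31
P_refl = |Γ|²·P_inc = 66.4 W, P_del = (1 − |Γ|²)·P_inc = 148 W

P_delivered ≈ 148 W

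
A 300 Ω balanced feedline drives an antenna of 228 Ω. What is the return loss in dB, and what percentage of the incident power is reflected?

RL ≈ 17.3 dB; 1.86% of incident power reflected

Γ = (228 − 300)/(228 + 300) = -0.136
RL = −20·log₁₀(0.136) = 17.3 dB
P_refl/P_inc = |Γ|² = 0.0186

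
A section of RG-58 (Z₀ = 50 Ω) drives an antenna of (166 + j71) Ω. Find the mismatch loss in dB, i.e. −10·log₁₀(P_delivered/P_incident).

Γ = (116 + j71)/(216 + j71), |Γ| = 0.598
|Γ|² = 0.358, so P_del/P_inc = 1 − |Γ|² = 0.642
ML = −10·log₁₀(1 − |Γ|²)

mismatch loss ≈ 1.92 dB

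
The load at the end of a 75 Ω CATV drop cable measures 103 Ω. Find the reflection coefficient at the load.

Γ = (Z_L − Z_0)/(Z_L + Z_0) = (103 − 75)/(103 + 75) = 28/178

Γ = 0.157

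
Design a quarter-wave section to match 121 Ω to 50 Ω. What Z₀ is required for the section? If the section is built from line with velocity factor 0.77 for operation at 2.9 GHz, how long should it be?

Z_qwt ≈ 77.8 Ω; length ≈ 1.99 cm

Z_qwt = √(Z_0·R_L) = √(50 × 121) = √6050
λ = 0.77·c/f = 0.0797 m, so l = λ/4 = 0.0199 m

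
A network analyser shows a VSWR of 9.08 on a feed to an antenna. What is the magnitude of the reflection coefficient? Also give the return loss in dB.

|Γ| = (S − 1)/(S + 1) = (9.08 − 1)/(9.08 + 1) = 8.08/10.1
RL = −20·log₁₀|Γ| = −20·log₁₀(0.802)

|Γ| ≈ 0.802; return loss ≈ 1.92 dB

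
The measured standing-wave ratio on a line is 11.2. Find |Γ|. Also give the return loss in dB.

|Γ| = (S − 1)/(S + 1) = (11.2 − 1)/(11.2 + 1) = 10.2/12.2
RL = −20·log₁₀|Γ| = −20·log₁₀(0.836)

|Γ| ≈ 0.836; return loss ≈ 1.56 dB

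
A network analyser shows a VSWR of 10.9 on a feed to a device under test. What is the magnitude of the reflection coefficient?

|Γ| = (S − 1)/(S + 1) = (10.9 − 1)/(10.9 + 1) = 9.9/11.9

|Γ| ≈ 0.832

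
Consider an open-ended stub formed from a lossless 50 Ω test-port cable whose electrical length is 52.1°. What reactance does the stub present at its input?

tan(βl) = 1.28
For an open-ended stub, Z_in = −jZ_0·cot(βl) = −jZ_0/tan(βl)

X_in ≈ -38.9 Ω (capacitive)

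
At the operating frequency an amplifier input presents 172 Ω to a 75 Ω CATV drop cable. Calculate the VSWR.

VSWR ≈ 2.29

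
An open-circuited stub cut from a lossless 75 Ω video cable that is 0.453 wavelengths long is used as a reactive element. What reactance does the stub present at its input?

βl = 2π × 0.453 = 163°
tan(βl) = -0.304
For an open-circuited stub, Z_in = −jZ_0·cot(βl) = −jZ_0/tan(βl)

X_in ≈ 247 Ω (inductive)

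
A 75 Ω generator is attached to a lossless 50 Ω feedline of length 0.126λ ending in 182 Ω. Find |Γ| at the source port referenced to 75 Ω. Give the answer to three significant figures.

|Γ| ≈ 0.601

βl = 2π × 0.126 = 45.4°
tan(βl) = 1.01
Z_in = Z_0·(Z_L + jZ_0·tanβl)/(Z_0 + jZ_L·tanβl) = 25.3 − j42.5 Ω
Γ_s = (Z_in − Z_s)/(Z_in + Z_s) = (-49.7 − j42.5)/(100 − j42.5), |Γ_s| = 0.601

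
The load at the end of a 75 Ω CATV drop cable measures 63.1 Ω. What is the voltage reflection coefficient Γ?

Γ = -0.0862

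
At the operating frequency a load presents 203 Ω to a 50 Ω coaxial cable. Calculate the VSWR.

Γ = (203 − 50)/(203 + 50) = 0.605
VSWR = (1 + 0.605)/(1 − 0.605)

VSWR ≈ 4.06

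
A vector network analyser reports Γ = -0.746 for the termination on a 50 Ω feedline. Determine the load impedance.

Z_L ≈ 7.27 Ω

Z_L = Z_0·(1 + Γ)/(1 − Γ) = 50·(0.254)/(1.75)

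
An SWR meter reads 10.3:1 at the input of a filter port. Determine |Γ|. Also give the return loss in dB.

|Γ| = (S − 1)/(S + 1) = (10.3 − 1)/(10.3 + 1) = 9.3/11.3
RL = −20·log₁₀|Γ| = −20·log₁₀(0.823)

|Γ| ≈ 0.823; return loss ≈ 1.69 dB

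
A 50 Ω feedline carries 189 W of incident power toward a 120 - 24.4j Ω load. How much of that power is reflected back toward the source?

P_reflected ≈ 35.2 W

|Γ| = |(70 − j24.4)/(170 − j24.4)| = 0.432
|Γ|² = 0.186
P_refl = |Γ|²·P_inc = 35.2 W, P_del = (1 − |Γ|²)·P_inc = 154 W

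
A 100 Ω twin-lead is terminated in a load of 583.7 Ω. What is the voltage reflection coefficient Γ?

Γ = 0.707

Γ = (Z_L − Z_0)/(Z_L + Z_0) = (583.7 − 100)/(583.7 + 100) = 483.7/683.7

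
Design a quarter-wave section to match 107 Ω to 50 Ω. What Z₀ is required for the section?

Z_qwt = √(Z_0·R_L) = √(50 × 107) = √5350

Z_qwt ≈ 73.1 Ω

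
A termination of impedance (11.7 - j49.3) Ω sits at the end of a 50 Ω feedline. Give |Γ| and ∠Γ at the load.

Γ ≈ 0.79 ∠ -89.2°

Γ = (Z_L − Z_0)/(Z_L + Z_0) = (-38.3 − j49.3)/(61.7 − j49.3)
|Γ| = 62.4/79 = 0.79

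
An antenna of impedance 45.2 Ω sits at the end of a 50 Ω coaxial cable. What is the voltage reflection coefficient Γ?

Γ = (Z_L − Z_0)/(Z_L + Z_0) = (45.2 − 50)/(45.2 + 50) = -4.8/95.2

Γ = -0.0504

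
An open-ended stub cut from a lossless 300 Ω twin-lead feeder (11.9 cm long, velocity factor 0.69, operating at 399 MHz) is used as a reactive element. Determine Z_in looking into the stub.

Z_in ≈ −j39.1 Ω

λ = v/f = 0.69·c / 399 MHz = 0.519 m
βl = 2π·l/λ = 2π × 0.229 = 82.6°
tan(βl) = 7.67
For an open-ended stub, Z_in = −jZ_0·cot(βl) = −jZ_0/tan(βl)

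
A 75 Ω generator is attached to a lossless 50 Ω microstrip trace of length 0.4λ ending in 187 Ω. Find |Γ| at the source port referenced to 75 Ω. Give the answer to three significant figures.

|Γ| ≈ 0.567

βl = 2π × 0.4 = 144°
tan(βl) = -0.727
Z_in = Z_0·(Z_L + jZ_0·tanβl)/(Z_0 + jZ_L·tanβl) = 34.1 + j56.3 Ω
Γ_s = (Z_in − Z_s)/(Z_in + Z_s) = (-40.9 + j56.3)/(109 + j56.3), |Γ_s| = 0.567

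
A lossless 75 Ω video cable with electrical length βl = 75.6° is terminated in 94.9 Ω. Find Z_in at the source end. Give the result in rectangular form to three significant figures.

Z_in ≈ 60.7 − j6.94 Ω

tan(βl) = tan(75.6°) = 3.89
Z_in = Z_0·(Z_L + jZ_0·tanβl)/(Z_0 + jZ_L·tanβl)
     = 75·(94.9 + j292)/(75 + j370)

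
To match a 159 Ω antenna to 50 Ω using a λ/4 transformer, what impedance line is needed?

Z_qwt = √(Z_0·R_L) = √(50 × 159) = √7950

Z_qwt ≈ 89.2 Ω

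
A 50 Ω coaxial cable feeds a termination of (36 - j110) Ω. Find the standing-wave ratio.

Γ = (Z_L − Z_0)/(Z_L + Z_0) = (-14 − j110)/(86 − j110)
|Γ| = 111/140 = 0.794
VSWR = (1 + |Γ|)/(1 − |Γ|) = 1.79/0.206

VSWR ≈ 8.72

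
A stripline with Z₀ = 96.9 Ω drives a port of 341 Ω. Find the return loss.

RL ≈ 5.08 dB

Γ = (341 − 96.9)/(341 + 96.9) = 0.557
RL = −20·log₁₀|Γ| = −20·log₁₀(0.557)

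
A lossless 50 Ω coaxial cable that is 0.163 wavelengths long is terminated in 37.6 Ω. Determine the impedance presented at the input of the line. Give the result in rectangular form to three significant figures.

βl = 2π × 0.163 = 58.7°
tan(βl) = tan(58.7°) = 1.64
Z_in = Z_0·(Z_L + jZ_0·tanβl)/(Z_0 + jZ_L·tanβl)
     = 50·(37.6 + j82.2)/(50 + j61.8)

Z_in ≈ 55.1 + j14.1 Ω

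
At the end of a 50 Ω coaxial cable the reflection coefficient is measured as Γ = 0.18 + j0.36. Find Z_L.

Z_L ≈ 52.2 + j44.9 Ω

Z_L = Z_0·(1 + Γ)/(1 − Γ) = 50·(1.18 + j0.36)/(0.82 − j0.36)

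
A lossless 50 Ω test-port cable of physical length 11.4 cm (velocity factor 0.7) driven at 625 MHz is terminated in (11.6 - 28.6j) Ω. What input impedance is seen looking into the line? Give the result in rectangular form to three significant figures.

λ = v/f = 0.7·c / 625 MHz = 0.336 m
βl = 2π·l/λ = 2π × 0.339 = 122°
tan(βl) = tan(122°) = -1.59
Z_in = Z_0·(Z_L + jZ_0·tanβl)/(Z_0 + jZ_L·tanβl)
     = 50·(11.6 − j108)/(4.48 − j18.5)

Z_in ≈ 284 − j37.5 Ω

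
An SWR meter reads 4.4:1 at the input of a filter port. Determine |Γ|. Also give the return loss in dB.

|Γ| ≈ 0.63; return loss ≈ 4.02 dB

|Γ| = (S − 1)/(S + 1) = (4.4 − 1)/(4.4 + 1) = 3.4/5.4
RL = −20·log₁₀|Γ| = −20·log₁₀(0.63)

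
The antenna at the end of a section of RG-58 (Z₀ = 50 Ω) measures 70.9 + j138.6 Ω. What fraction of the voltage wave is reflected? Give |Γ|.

|Γ| ≈ 0.762

Γ = (Z_L − Z_0)/(Z_L + Z_0) = (20.9 + j138.6)/(120.9 + j138.6)
|Γ| = 140/184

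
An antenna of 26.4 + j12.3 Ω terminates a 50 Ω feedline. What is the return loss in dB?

Γ = (-23.6 + j12.3)/(76.4 + j12.3), |Γ| = 0.344
RL = −20·log₁₀|Γ| = −20·log₁₀(0.344)

RL ≈ 9.27 dB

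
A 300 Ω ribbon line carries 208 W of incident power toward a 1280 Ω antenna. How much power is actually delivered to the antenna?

Γ = (1280 − 300)/(1280 + 300) = 0.62
|Γ|² = 0.385
P_refl = |Γ|²·P_inc = 80 W, P_del = (1 − |Γ|²)·P_inc = 128 W

P_delivered ≈ 128 W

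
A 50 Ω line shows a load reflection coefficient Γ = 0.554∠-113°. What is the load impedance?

Z_L ≈ 19.9 − j29.3 Ω

Z_L = Z_0·(1 + Γ)/(1 − Γ) = 50·(0.784 − j0.51)/(1.22 + j0.51)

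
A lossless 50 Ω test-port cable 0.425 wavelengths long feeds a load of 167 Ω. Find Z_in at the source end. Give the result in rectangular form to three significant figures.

Z_in ≈ 54 + j66.4 Ω

βl = 2π × 0.425 = 153°
tan(βl) = tan(153°) = -0.51
Z_in = Z_0·(Z_L + jZ_0·tanβl)/(Z_0 + jZ_L·tanβl)
     = 50·(167 − j25.5)/(50 − j85.1)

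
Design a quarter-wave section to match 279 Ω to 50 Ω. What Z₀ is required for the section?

Z_qwt ≈ 118 Ω

Z_qwt = √(Z_0·R_L) = √(50 × 279) = √13950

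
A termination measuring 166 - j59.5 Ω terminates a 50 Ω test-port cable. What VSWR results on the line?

VSWR ≈ 3.78

Γ = (Z_L − Z_0)/(Z_L + Z_0) = (116 − j59.5)/(216 − j59.5)
|Γ| = 130/224 = 0.582
VSWR = (1 + |Γ|)/(1 − |Γ|) = 1.58/0.418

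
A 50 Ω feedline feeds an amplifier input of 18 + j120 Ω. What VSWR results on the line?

Γ = (Z_L − Z_0)/(Z_L + Z_0) = (-32 + j120)/(68 + j120)
|Γ| = 124/138 = 0.9
VSWR = (1 + |Γ|)/(1 − |Γ|) = 1.9/0.0996

VSWR ≈ 19.1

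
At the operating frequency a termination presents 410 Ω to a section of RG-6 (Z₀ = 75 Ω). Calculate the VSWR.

VSWR ≈ 5.47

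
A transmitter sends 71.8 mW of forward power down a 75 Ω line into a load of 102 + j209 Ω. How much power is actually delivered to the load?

|Γ| = |(27 + j209)/(177 + j209)| = 0.769
|Γ|² = 0.592
P_refl = |Γ|²·P_inc = 42.5 mW, P_del = (1 − |Γ|²)·P_inc = 29.3 mW

P_delivered ≈ 29.3 mW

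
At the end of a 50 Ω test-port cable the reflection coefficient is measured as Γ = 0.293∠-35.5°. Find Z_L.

Z_L ≈ 75.1 − j27.9 Ω

Z_L = Z_0·(1 + Γ)/(1 − Γ) = 50·(1.24 − j0.17)/(0.761 + j0.17)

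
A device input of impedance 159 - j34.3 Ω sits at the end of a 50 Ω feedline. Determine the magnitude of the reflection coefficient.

|Γ| ≈ 0.54

Γ = (Z_L − Z_0)/(Z_L + Z_0) = (109 − j34.3)/(209 − j34.3)
|Γ| = 114/212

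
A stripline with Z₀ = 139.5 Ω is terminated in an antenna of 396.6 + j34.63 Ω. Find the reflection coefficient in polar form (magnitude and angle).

Γ = (Z_L − Z_0)/(Z_L + Z_0) = (257.1 + j34.63)/(536.1 + j34.63)
|Γ| = 259/537 = 0.483

Γ ≈ 0.483 ∠ 3.98°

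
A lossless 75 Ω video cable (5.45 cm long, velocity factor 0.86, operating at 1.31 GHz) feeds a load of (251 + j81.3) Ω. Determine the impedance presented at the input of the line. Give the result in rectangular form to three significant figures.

λ = v/f = 0.86·c / 1.31 GHz = 0.197 m
βl = 2π·l/λ = 2π × 0.277 = 99.6°
tan(βl) = tan(99.6°) = -5.9
Z_in = Z_0·(Z_L + jZ_0·tanβl)/(Z_0 + jZ_L·tanβl)
     = 75·(251 − j361)/(555 − j1480)

Z_in ≈ 20.2 + j5.14 Ω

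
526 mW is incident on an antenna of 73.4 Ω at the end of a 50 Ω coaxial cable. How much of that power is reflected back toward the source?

P_reflected ≈ 18.9 mW

Γ = (73.4 − 50)/(73.4 + 50) = 0.19
|Γ|² = 0.036
P_refl = |Γ|²·P_inc = 18.9 mW, P_del = (1 − |Γ|²)·P_inc = 507 mW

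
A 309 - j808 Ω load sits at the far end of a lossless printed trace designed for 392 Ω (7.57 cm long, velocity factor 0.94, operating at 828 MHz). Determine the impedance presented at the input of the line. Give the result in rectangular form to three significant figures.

Z_in ≈ 56.6 + j91.7 Ω

λ = v/f = 0.94·c / 828 MHz = 0.341 m
βl = 2π·l/λ = 2π × 0.222 = 80°
tan(βl) = tan(80°) = 5.68
Z_in = Z_0·(Z_L + jZ_0·tanβl)/(Z_0 + jZ_L·tanβl)
     = 392·(309 + j1420)/(4980 + j1760)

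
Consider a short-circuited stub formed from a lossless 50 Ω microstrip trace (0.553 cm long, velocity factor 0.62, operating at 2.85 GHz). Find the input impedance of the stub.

Z_in ≈ +j29.5 Ω

λ = v/f = 0.62·c / 2.85 GHz = 0.0653 m
βl = 2π·l/λ = 2π × 0.0847 = 30.5°
tan(βl) = 0.589
For a short-circuited stub, Z_in = jZ_0·tan(βl)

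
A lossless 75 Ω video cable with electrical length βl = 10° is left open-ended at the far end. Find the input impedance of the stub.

Z_in ≈ −j425 Ω

tan(βl) = 0.176
For an open-ended stub, Z_in = −jZ_0·cot(βl) = −jZ_0/tan(βl)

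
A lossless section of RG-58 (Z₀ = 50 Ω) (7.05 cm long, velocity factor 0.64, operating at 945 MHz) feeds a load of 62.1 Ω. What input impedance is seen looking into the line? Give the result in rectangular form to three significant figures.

Z_in ≈ 45.5 + j9.33 Ω

λ = v/f = 0.64·c / 945 MHz = 0.203 m
βl = 2π·l/λ = 2π × 0.347 = 125°
tan(βl) = tan(125°) = -1.43
Z_in = Z_0·(Z_L + jZ_0·tanβl)/(Z_0 + jZ_L·tanβl)
     = 50·(62.1 − j71.6)/(50 − j89)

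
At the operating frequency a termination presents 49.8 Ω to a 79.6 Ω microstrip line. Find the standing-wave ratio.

Γ = (49.8 − 79.6)/(49.8 + 79.6) = -0.23
VSWR = (1 + 0.23)/(1 − 0.23)

VSWR ≈ 1.6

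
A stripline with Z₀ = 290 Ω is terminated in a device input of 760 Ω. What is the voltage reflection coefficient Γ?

Γ = 0.448

Γ = (Z_L − Z_0)/(Z_L + Z_0) = (760 − 290)/(760 + 290) = 470/1050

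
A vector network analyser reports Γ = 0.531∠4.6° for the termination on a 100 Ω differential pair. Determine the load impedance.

Z_L ≈ 321 + j38.1 Ω

Z_L = Z_0·(1 + Γ)/(1 − Γ) = 100·(1.53 + j0.0426)/(0.471 − j0.0426)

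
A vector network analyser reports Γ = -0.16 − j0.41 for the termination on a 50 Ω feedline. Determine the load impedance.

Z_L = Z_0·(1 + Γ)/(1 − Γ) = 50·(0.84 − j0.41)/(1.16 + j0.41)

Z_L ≈ 26.6 − j27.1 Ω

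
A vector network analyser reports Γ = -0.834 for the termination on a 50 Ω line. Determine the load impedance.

Z_L = Z_0·(1 + Γ)/(1 − Γ) = 50·(0.166)/(1.83)

Z_L ≈ 4.53 Ω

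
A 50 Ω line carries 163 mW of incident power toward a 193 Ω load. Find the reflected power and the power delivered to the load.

Γ = (193 − 50)/(193 + 50) = 0.588
|Γ|² = 0.346
P_refl = |Γ|²·P_inc = 56.4 mW, P_del = (1 − |Γ|²)·P_inc = 107 mW

P_reflected ≈ 56.4 mW; P_delivered ≈ 107 mW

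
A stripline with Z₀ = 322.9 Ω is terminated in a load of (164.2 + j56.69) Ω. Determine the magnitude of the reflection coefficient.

|Γ| ≈ 0.344

Γ = (Z_L − Z_0)/(Z_L + Z_0) = (-158.7 + j56.69)/(487.1 + j56.69)
|Γ| = 169/490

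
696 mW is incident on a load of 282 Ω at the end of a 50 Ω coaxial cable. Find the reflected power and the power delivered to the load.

Γ = (282 − 50)/(282 + 50) = 0.699
|Γ|² = 0.488
P_refl = |Γ|²·P_inc = 340 mW, P_del = (1 − |Γ|²)·P_inc = 356 mW

P_reflected ≈ 340 mW; P_delivered ≈ 356 mW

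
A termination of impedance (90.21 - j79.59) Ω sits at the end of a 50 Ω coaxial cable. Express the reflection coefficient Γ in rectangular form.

Γ = (Z_L − Z_0)/(Z_L + Z_0) = (40.21 − j79.59)/(140.2 − j79.59)

Γ ≈ 0.461 − j0.306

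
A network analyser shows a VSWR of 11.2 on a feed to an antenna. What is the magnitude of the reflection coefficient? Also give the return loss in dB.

|Γ| = (S − 1)/(S + 1) = (11.2 − 1)/(11.2 + 1) = 10.2/12.2
RL = −20·log₁₀|Γ| = −20·log₁₀(0.836)

|Γ| ≈ 0.836; return loss ≈ 1.56 dB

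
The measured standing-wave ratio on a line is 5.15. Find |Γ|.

|Γ| ≈ 0.675

|Γ| = (S − 1)/(S + 1) = (5.15 − 1)/(5.15 + 1) = 4.15/6.15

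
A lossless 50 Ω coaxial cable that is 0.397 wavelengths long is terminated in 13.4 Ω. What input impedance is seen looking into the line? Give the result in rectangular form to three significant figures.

βl = 2π × 0.397 = 143°
tan(βl) = tan(143°) = -0.756
Z_in = Z_0·(Z_L + jZ_0·tanβl)/(Z_0 + jZ_L·tanβl)
     = 50·(13.4 − j37.8)/(50 − j10.1)

Z_in ≈ 20.2 − j33.7 Ω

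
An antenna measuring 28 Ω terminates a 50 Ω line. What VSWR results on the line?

Γ = (28 − 50)/(28 + 50) = -0.282
VSWR = (1 + 0.282)/(1 − 0.282)

VSWR ≈ 1.79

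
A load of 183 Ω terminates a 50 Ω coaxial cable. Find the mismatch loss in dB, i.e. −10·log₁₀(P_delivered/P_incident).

mismatch loss ≈ 1.71 dB

Γ = (183 − 50)/(183 + 50) = 0.571
|Γ|² = 0.326, so P_del/P_inc = 1 − |Γ|² = 0.674
ML = −10·log₁₀(1 − |Γ|²)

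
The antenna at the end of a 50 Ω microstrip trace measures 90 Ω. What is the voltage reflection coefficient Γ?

Γ = 0.286

Γ = (Z_L − Z_0)/(Z_L + Z_0) = (90 − 50)/(90 + 50) = 40/140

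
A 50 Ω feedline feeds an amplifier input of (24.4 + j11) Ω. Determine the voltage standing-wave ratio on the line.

VSWR ≈ 2.18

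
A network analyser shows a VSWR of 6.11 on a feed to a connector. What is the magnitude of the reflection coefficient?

|Γ| = (S − 1)/(S + 1) = (6.11 − 1)/(6.11 + 1) = 5.11/7.11

|Γ| ≈ 0.719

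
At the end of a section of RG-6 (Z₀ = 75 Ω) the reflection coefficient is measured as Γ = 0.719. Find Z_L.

Z_L ≈ 459 Ω

Z_L = Z_0·(1 + Γ)/(1 − Γ) = 75·(1.72)/(0.281)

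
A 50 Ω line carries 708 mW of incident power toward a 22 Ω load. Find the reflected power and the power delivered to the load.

Γ = (22 − 50)/(22 + 50) = -0.389
|Γ|² = 0.151
P_refl = |Γ|²·P_inc = 107 mW, P_del = (1 − |Γ|²)·P_inc = 601 mW

P_reflected ≈ 107 mW; P_delivered ≈ 601 mW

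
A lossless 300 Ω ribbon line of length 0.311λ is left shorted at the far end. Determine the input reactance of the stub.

X_in ≈ -744 Ω (capacitive)

βl = 2π × 0.311 = 112°
tan(βl) = -2.48
For a shorted stub, Z_in = jZ_0·tan(βl)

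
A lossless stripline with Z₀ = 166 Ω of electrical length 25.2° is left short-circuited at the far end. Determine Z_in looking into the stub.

tan(βl) = 0.471
For a short-circuited stub, Z_in = jZ_0·tan(βl)

Z_in ≈ +j78.1 Ω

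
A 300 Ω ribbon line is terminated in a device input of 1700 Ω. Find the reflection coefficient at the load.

Γ = 0.7

Γ = (Z_L − Z_0)/(Z_L + Z_0) = (1700 − 300)/(1700 + 300) = 1400/2000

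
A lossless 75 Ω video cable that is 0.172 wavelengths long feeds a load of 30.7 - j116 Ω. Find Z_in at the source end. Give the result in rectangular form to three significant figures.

Z_in ≈ 8.77 + j4.58 Ω

βl = 2π × 0.172 = 61.9°
tan(βl) = tan(61.9°) = 1.87
Z_in = Z_0·(Z_L + jZ_0·tanβl)/(Z_0 + jZ_L·tanβl)
     = 75·(30.7 + j24.6)/(292 + j57.5)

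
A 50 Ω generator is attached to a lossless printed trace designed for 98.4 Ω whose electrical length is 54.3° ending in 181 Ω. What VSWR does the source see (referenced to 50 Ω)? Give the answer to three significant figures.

VSWR ≈ 2.19

tan(βl) = 1.39
Z_in = Z_0·(Z_L + jZ_0·tanβl)/(Z_0 + jZ_L·tanβl) = 70.4 − j43.2 Ω
Γ_s = (Z_in − Z_s)/(Z_in + Z_s) = (20.4 − j43.2)/(120 − j43.2), |Γ_s| = 0.374
VSWR = (1 + |Γ_s|)/(1 − |Γ_s|)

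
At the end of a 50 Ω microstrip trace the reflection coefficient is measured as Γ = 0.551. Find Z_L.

Z_L = Z_0·(1 + Γ)/(1 − Γ) = 50·(1.55)/(0.449)

Z_L ≈ 173 Ω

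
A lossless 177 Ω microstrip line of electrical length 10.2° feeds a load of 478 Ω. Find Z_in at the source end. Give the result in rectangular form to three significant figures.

Z_in ≈ 399 − j162 Ω

tan(βl) = tan(10.2°) = 0.18
Z_in = Z_0·(Z_L + jZ_0·tanβl)/(Z_0 + jZ_L·tanβl)
     = 177·(478 + j31.8)/(177 + j86)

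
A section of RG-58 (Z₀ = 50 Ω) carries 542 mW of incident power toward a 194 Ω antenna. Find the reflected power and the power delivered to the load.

P_reflected ≈ 189 mW; P_delivered ≈ 353 mW

Γ = (194 − 50)/(194 + 50) = 0.59
|Γ|² = 0.348
P_refl = |Γ|²·P_inc = 189 mW, P_del = (1 − |Γ|²)·P_inc = 353 mW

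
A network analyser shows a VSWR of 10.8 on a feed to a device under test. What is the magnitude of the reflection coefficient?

|Γ| = (S − 1)/(S + 1) = (10.8 − 1)/(10.8 + 1) = 9.8/11.8

|Γ| ≈ 0.831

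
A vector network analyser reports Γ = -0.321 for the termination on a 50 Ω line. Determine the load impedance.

Z_L = Z_0·(1 + Γ)/(1 − Γ) = 50·(0.679)/(1.32)

Z_L ≈ 25.7 Ω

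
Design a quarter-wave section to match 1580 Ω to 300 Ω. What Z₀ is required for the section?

Z_qwt = √(Z_0·R_L) = √(300 × 1580) = √474000

Z_qwt ≈ 688 Ω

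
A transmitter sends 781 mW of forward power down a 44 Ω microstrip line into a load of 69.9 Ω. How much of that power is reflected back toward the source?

Γ = (69.9 − 44)/(69.9 + 44) = 0.227
|Γ|² = 0.0517
P_refl = |Γ|²·P_inc = 40.4 mW, P_del = (1 − |Γ|²)·P_inc = 741 mW

P_reflected ≈ 40.4 mW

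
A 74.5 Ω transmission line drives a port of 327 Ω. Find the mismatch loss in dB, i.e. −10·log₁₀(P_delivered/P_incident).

mismatch loss ≈ 2.19 dB

Γ = (327 − 74.5)/(327 + 74.5) = 0.629
|Γ|² = 0.396, so P_del/P_inc = 1 − |Γ|² = 0.604
ML = −10·log₁₀(1 − |Γ|²)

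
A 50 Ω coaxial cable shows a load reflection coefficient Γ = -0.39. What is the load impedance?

Z_L = Z_0·(1 + Γ)/(1 − Γ) = 50·(0.61)/(1.39)

Z_L ≈ 21.9 Ω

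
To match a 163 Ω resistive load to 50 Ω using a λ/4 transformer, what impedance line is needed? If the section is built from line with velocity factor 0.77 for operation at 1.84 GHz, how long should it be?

Z_qwt ≈ 90.3 Ω; length ≈ 3.14 cm

Z_qwt = √(Z_0·R_L) = √(50 × 163) = √8150
λ = 0.77·c/f = 0.126 m, so l = λ/4 = 0.0314 m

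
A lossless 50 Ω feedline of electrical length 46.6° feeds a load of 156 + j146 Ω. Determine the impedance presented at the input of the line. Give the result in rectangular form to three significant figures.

Z_in ≈ 21.7 − j61 Ω

tan(βl) = tan(46.6°) = 1.06
Z_in = Z_0·(Z_L + jZ_0·tanβl)/(Z_0 + jZ_L·tanβl)
     = 50·(156 + j199)/(-104 + j165)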